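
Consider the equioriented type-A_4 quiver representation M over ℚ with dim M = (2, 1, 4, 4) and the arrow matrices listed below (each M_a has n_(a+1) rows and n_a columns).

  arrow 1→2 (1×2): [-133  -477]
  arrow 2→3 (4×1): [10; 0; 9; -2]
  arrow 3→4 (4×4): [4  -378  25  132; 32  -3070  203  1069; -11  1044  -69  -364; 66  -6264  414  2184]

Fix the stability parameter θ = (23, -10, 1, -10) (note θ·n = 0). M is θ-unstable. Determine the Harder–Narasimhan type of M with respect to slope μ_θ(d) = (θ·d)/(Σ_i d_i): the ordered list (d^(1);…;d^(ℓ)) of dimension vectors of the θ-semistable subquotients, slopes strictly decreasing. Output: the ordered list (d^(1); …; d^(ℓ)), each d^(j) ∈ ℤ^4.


Barcode: M ≅ I[1,1], I[1,4], I[3,3], I[3,4]^2, I[4,4]. HN layers by μ_θ (4 steps, strictly decreasing):
  μ^(1)=23; μ^(2)=1; μ^(3)=-9/2; μ^(4)=-10

((1, 0, 0, 0); (1, 1, 2, 1); (0, 0, 2, 2); (0, 0, 0, 1))


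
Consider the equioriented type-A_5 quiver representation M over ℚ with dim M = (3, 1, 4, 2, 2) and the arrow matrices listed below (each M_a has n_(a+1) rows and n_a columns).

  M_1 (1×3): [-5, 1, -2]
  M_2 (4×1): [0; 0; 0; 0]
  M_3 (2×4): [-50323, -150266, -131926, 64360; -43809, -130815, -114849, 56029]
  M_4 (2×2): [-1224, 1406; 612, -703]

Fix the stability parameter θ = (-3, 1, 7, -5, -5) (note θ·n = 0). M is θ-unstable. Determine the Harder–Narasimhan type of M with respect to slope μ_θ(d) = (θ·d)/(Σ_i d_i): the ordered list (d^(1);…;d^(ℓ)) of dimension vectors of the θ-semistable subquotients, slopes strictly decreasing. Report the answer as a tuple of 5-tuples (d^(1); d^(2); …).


Barcode: M ≅ I[1,1]^2, I[1,2], I[3,3]^2, I[3,4], I[3,5], I[5,5]. HN layers by μ_θ (5 steps, strictly decreasing):
  μ^(1)=7; μ^(2)=1; μ^(3)=-1; μ^(4)=-3; μ^(5)=-5

((0, 0, 2, 0, 0); (0, 1, 1, 1, 0); (0, 0, 1, 1, 1); (3, 0, 0, 0, 0); (0, 0, 0, 0, 1))


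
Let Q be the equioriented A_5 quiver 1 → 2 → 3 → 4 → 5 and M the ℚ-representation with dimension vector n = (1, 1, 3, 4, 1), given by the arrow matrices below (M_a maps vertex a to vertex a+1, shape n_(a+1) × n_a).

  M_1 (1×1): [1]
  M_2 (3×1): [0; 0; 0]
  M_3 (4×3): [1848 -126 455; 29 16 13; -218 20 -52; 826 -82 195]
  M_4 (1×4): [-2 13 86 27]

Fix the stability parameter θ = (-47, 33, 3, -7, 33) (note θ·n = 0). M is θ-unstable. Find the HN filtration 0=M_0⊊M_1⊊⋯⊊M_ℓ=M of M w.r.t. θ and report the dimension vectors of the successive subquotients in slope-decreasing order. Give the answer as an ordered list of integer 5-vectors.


Interval decomposition of M: I[1,2], I[3,3], I[3,4], I[3,5], I[4,4]^2.
HN type (ℓ=5): μ^(1)=33; μ^(2)=3; μ^(3)=-2; μ^(4)=-7; μ^(5)=-47

((0, 1, 0, 0, 1); (0, 0, 1, 0, 0); (0, 0, 2, 2, 0); (0, 0, 0, 2, 0); (1, 0, 0, 0, 0))


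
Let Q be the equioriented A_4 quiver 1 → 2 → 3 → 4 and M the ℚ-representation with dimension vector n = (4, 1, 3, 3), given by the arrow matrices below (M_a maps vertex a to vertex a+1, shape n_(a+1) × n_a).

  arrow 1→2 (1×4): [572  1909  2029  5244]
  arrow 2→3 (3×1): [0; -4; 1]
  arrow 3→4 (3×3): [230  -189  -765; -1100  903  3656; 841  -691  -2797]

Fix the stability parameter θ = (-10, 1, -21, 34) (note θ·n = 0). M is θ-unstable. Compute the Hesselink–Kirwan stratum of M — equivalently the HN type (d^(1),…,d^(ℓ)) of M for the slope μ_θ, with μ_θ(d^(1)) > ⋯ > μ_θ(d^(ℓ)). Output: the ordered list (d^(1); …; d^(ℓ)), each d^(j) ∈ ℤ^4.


Via rank(M_{q-1}∘⋯∘M_p): M ≅ I[1,1]^3, I[1,4], I[3,4]^2.
μ_θ-semistable layers: μ^(1)=34; μ^(2)=-10; μ^(3)=-21

((0, 0, 0, 3); (4, 1, 1, 0); (0, 0, 2, 0))


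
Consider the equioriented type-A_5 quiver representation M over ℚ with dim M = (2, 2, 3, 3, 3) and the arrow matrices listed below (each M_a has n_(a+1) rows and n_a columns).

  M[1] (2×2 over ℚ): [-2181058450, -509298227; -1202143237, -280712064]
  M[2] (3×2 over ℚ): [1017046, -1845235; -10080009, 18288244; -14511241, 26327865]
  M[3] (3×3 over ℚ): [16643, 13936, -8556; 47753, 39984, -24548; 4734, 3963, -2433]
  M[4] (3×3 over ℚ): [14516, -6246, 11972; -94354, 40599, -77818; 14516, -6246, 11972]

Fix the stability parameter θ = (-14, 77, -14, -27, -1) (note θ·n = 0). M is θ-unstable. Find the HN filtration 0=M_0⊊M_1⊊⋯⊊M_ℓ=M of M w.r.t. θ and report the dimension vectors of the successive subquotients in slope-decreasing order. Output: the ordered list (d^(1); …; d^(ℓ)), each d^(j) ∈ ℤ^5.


Interval decomposition of M: I[1,3], I[1,5], I[3,4], I[4,4], I[5,5]^2.
HN type (ℓ=6): μ^(1)=63/2; μ^(2)=35/4; μ^(3)=-1; μ^(4)=-14; μ^(5)=-41/2; μ^(6)=-27

((0, 1, 1, 0, 0); (0, 1, 1, 1, 1); (0, 0, 0, 0, 2); (2, 0, 0, 0, 0); (0, 0, 1, 1, 0); (0, 0, 0, 1, 0))


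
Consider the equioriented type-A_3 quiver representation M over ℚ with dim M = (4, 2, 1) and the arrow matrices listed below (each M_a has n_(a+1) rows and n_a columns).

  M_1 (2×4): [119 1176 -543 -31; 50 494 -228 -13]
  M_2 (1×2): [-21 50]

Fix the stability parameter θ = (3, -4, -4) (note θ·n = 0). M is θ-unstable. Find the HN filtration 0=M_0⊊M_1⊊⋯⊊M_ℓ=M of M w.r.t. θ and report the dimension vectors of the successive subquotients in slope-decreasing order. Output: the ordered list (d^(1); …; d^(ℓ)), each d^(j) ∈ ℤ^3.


Interval decomposition of M: I[1,1]^2, I[1,2], I[1,3].
HN type (ℓ=3): μ^(1)=3; μ^(2)=-1/2; μ^(3)=-5/3

((2, 0, 0); (1, 1, 0); (1, 1, 1))


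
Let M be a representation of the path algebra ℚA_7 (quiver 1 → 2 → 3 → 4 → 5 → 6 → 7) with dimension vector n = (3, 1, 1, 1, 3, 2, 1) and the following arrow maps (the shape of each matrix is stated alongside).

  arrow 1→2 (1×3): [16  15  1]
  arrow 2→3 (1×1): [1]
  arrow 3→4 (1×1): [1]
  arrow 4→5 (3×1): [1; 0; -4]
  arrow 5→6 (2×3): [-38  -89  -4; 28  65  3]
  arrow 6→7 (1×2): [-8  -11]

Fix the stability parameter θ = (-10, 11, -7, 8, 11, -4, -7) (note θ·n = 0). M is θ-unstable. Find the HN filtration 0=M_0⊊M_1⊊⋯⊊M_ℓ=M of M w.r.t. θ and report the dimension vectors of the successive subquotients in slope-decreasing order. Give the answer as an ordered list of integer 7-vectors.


Via rank(M_{q-1}∘⋯∘M_p): M ≅ I[1,1]^2, I[1,6], I[5,5], I[5,7].
μ_θ-semistable layers: μ^(1)=11; μ^(2)=5; μ^(3)=2; μ^(4)=0; μ^(5)=-10

((0, 0, 0, 0, 1, 0, 0); (0, 0, 0, 1, 1, 1, 0); (0, 1, 1, 0, 0, 0, 0); (0, 0, 0, 0, 1, 1, 1); (3, 0, 0, 0, 0, 0, 0))


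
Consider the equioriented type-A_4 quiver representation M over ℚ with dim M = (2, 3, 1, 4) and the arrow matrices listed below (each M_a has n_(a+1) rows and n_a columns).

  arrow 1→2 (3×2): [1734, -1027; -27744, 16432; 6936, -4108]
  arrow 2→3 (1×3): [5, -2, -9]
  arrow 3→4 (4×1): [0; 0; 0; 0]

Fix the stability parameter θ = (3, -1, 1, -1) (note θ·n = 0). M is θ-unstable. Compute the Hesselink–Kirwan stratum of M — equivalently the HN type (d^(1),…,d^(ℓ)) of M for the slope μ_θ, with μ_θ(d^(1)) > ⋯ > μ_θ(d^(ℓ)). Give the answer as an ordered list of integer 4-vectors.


Interval decomposition of M: I[1,1], I[1,3], I[2,2]^2, I[4,4]^4.
HN type (ℓ=3): μ^(1)=3; μ^(2)=1; μ^(3)=-1

((1, 0, 0, 0); (1, 1, 1, 0); (0, 2, 0, 4))


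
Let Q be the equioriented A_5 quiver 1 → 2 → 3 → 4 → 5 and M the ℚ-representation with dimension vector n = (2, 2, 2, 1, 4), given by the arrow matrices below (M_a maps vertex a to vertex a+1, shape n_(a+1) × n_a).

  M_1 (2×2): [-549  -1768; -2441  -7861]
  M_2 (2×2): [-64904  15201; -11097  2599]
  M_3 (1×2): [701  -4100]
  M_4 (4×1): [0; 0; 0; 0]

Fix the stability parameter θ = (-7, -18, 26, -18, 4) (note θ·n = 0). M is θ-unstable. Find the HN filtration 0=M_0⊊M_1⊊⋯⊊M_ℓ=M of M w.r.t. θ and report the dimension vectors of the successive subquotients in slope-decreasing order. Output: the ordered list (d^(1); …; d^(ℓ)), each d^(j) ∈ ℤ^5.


Via rank(M_{q-1}∘⋯∘M_p): M ≅ I[1,3], I[1,4], I[5,5]^4.
μ_θ-semistable layers: μ^(1)=26; μ^(2)=4; μ^(3)=-25/2

((0, 0, 1, 0, 0); (0, 0, 1, 1, 4); (2, 2, 0, 0, 0))


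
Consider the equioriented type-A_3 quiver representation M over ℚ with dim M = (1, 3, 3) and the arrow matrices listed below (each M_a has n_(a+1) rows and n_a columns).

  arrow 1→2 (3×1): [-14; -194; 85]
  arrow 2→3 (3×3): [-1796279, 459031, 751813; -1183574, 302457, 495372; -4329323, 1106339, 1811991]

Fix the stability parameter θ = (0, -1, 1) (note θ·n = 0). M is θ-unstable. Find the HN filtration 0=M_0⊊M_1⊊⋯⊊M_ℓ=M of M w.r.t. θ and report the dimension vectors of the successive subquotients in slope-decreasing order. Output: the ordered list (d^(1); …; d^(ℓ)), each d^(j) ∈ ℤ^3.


Barcode: M ≅ I[1,3], I[2,3]^2. HN layers by μ_θ (3 steps, strictly decreasing):
  μ^(1)=1; μ^(2)=-1/2; μ^(3)=-1

((0, 0, 3); (1, 1, 0); (0, 2, 0))


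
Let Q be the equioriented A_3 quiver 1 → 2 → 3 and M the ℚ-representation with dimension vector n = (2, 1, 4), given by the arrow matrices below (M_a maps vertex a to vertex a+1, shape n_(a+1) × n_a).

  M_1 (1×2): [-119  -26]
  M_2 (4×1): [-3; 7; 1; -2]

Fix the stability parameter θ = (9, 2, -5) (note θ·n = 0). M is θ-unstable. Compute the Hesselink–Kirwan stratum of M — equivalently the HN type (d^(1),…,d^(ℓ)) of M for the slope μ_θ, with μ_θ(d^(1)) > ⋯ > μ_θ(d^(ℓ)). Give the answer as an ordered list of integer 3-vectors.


Barcode: M ≅ I[1,1], I[1,3], I[3,3]^3. HN layers by μ_θ (3 steps, strictly decreasing):
  μ^(1)=9; μ^(2)=2; μ^(3)=-5

((1, 0, 0); (1, 1, 1); (0, 0, 3))


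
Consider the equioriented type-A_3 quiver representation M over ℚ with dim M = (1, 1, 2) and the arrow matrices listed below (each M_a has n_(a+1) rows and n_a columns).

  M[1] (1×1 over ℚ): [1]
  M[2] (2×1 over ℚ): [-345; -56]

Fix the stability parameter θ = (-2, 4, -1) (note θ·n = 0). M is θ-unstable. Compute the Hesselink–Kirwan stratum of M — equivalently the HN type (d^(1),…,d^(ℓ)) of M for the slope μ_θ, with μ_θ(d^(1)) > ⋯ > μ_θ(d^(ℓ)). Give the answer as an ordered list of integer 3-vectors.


Interval decomposition of M: I[1,3], I[3,3].
HN type (ℓ=3): μ^(1)=3/2; μ^(2)=-1; μ^(3)=-2

((0, 1, 1); (0, 0, 1); (1, 0, 0))


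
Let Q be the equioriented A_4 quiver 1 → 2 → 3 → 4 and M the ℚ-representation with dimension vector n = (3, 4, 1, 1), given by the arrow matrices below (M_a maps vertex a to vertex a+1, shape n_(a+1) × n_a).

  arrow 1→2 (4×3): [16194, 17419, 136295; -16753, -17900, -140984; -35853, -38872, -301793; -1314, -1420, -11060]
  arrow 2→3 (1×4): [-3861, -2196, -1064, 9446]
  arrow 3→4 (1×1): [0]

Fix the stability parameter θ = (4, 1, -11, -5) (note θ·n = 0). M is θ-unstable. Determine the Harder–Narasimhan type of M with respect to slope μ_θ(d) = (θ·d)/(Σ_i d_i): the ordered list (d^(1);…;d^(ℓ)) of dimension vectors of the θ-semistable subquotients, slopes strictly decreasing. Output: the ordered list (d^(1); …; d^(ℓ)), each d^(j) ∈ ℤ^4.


Interval decomposition of M: I[1,2]^2, I[1,3], I[2,2], I[4,4].
HN type (ℓ=4): μ^(1)=5/2; μ^(2)=1; μ^(3)=-2; μ^(4)=-5

((2, 2, 0, 0); (0, 1, 0, 0); (1, 1, 1, 0); (0, 0, 0, 1))


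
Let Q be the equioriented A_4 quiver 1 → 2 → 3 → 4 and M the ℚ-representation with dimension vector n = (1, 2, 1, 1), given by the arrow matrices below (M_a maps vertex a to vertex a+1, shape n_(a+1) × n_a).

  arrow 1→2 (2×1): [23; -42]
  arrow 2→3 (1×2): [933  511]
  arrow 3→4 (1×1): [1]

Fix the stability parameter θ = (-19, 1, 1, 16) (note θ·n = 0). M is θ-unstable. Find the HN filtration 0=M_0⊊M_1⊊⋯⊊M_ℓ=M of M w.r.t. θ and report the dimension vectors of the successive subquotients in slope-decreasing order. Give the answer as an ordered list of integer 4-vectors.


Interval decomposition of M: I[1,4], I[2,2].
HN type (ℓ=3): μ^(1)=16; μ^(2)=1; μ^(3)=-19

((0, 0, 0, 1); (0, 2, 1, 0); (1, 0, 0, 0))


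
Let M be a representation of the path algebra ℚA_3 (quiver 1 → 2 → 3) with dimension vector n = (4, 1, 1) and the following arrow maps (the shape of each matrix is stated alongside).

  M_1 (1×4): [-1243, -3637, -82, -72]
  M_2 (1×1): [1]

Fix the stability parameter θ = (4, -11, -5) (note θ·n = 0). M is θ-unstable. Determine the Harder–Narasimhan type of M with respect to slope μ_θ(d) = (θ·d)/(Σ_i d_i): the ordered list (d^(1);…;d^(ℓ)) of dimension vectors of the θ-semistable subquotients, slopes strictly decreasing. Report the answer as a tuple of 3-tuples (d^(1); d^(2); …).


Interval decomposition of M: I[1,1]^3, I[1,3].
HN type (ℓ=2): μ^(1)=4; μ^(2)=-4

((3, 0, 0); (1, 1, 1))


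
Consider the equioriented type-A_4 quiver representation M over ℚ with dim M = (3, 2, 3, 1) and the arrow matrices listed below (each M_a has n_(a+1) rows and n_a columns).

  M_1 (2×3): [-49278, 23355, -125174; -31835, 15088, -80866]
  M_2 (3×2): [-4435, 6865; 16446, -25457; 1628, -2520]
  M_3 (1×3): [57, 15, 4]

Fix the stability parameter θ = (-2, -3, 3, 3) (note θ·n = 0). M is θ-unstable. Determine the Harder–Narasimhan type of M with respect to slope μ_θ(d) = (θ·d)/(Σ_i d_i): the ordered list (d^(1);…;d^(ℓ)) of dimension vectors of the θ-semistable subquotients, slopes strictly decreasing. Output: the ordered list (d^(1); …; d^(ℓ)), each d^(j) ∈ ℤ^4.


Barcode: M ≅ I[1,1], I[1,3], I[1,4], I[3,3]. HN layers by μ_θ (3 steps, strictly decreasing):
  μ^(1)=3; μ^(2)=-2; μ^(3)=-5/2

((0, 0, 3, 1); (1, 0, 0, 0); (2, 2, 0, 0))


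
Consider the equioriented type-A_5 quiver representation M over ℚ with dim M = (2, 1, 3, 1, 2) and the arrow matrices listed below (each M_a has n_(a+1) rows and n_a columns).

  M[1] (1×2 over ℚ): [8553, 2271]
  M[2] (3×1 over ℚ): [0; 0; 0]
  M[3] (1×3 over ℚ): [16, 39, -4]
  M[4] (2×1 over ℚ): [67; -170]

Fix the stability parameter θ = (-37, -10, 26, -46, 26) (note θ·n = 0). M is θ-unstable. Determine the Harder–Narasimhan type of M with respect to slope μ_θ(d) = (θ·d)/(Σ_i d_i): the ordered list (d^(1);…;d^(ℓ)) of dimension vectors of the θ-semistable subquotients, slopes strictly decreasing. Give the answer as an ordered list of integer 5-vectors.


Via rank(M_{q-1}∘⋯∘M_p): M ≅ I[1,1], I[1,2], I[3,3]^2, I[3,5], I[5,5].
μ_θ-semistable layers: μ^(1)=26; μ^(2)=-10; μ^(3)=-37

((0, 0, 2, 0, 2); (0, 1, 1, 1, 0); (2, 0, 0, 0, 0))


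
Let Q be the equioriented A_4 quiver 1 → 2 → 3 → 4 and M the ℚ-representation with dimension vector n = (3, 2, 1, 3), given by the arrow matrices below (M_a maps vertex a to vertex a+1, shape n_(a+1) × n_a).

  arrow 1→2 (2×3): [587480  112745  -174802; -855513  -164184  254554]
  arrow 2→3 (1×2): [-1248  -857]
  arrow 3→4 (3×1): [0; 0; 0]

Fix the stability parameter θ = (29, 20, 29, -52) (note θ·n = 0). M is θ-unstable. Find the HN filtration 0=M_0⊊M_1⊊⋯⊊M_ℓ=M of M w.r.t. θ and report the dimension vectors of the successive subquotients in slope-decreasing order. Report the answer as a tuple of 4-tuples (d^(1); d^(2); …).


Barcode: M ≅ I[1,1], I[1,2], I[1,3], I[4,4]^3. HN layers by μ_θ (3 steps, strictly decreasing):
  μ^(1)=29; μ^(2)=49/2; μ^(3)=-52

((1, 0, 1, 0); (2, 2, 0, 0); (0, 0, 0, 3))


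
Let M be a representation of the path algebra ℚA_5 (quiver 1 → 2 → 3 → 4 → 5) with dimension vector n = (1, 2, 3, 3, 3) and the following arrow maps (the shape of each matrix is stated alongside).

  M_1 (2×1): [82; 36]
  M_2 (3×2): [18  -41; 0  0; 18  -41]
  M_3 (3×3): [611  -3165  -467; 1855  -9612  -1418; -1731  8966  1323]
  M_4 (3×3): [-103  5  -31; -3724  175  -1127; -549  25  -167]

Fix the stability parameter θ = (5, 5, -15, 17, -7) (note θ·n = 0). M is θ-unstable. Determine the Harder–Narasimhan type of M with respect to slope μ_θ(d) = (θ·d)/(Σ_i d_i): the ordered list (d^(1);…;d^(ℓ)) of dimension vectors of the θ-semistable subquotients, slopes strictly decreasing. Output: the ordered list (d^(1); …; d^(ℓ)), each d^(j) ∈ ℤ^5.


Via rank(M_{q-1}∘⋯∘M_p): M ≅ I[1,2], I[2,5], I[3,4], I[3,5], I[5,5].
μ_θ-semistable layers: μ^(1)=17; μ^(2)=5; μ^(3)=-5; μ^(4)=-7; μ^(5)=-15

((0, 0, 0, 1, 0); (1, 1, 0, 2, 2); (0, 1, 1, 0, 0); (0, 0, 0, 0, 1); (0, 0, 2, 0, 0))


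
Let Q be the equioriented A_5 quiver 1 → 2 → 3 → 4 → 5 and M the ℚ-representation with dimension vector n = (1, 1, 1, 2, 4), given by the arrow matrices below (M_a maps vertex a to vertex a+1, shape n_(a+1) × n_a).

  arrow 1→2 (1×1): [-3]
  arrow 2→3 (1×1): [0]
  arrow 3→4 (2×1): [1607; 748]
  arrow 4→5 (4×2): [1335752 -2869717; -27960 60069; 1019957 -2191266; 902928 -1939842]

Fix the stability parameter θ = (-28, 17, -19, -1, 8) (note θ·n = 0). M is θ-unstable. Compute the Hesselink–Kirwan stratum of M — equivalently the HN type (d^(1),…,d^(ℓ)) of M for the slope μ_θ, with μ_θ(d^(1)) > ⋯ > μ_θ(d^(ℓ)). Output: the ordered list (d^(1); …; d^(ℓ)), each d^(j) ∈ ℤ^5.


Via rank(M_{q-1}∘⋯∘M_p): M ≅ I[1,2], I[3,5], I[4,5], I[5,5]^2.
μ_θ-semistable layers: μ^(1)=17; μ^(2)=8; μ^(3)=-1; μ^(4)=-19; μ^(5)=-28

((0, 1, 0, 0, 0); (0, 0, 0, 0, 4); (0, 0, 0, 2, 0); (0, 0, 1, 0, 0); (1, 0, 0, 0, 0))


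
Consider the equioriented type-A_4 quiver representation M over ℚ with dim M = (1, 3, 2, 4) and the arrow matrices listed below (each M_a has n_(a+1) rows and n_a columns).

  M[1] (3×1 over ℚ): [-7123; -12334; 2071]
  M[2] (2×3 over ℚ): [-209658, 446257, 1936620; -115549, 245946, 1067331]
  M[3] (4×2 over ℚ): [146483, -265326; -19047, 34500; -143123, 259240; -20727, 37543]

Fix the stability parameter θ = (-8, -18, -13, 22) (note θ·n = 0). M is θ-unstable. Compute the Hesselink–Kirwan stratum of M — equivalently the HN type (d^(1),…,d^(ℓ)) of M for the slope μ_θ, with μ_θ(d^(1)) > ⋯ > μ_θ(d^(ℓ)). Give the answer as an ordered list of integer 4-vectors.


Interval decomposition of M: I[1,4], I[2,2], I[2,4], I[4,4]^2.
HN type (ℓ=3): μ^(1)=22; μ^(2)=-13; μ^(3)=-18

((0, 0, 0, 4); (1, 1, 2, 0); (0, 2, 0, 0))


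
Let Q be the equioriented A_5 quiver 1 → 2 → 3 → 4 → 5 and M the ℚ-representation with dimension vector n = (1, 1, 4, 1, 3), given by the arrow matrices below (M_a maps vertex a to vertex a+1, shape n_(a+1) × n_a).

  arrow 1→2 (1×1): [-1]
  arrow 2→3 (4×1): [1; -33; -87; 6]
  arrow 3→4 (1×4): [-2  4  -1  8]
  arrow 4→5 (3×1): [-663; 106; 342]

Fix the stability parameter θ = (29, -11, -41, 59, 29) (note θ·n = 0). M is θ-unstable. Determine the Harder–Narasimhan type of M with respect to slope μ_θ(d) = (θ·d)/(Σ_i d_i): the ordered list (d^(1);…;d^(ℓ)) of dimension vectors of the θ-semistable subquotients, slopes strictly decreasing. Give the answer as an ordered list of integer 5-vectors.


Barcode: M ≅ I[1,5], I[3,3]^3, I[5,5]^2. HN layers by μ_θ (4 steps, strictly decreasing):
  μ^(1)=44; μ^(2)=29; μ^(3)=-23/3; μ^(4)=-41

((0, 0, 0, 1, 1); (0, 0, 0, 0, 2); (1, 1, 1, 0, 0); (0, 0, 3, 0, 0))


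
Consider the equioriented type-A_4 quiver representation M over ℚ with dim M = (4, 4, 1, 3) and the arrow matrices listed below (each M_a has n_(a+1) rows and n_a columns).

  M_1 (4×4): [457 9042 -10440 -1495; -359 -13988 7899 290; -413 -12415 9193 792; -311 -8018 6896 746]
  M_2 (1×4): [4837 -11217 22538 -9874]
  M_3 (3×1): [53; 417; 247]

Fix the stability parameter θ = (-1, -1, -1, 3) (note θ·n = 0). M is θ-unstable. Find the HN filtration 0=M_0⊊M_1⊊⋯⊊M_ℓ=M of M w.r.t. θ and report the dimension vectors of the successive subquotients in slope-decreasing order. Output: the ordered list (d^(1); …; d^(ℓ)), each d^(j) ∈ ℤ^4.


Via rank(M_{q-1}∘⋯∘M_p): M ≅ I[1,2]^3, I[1,4], I[4,4]^2.
μ_θ-semistable layers: μ^(1)=3; μ^(2)=-1

((0, 0, 0, 3); (4, 4, 1, 0))


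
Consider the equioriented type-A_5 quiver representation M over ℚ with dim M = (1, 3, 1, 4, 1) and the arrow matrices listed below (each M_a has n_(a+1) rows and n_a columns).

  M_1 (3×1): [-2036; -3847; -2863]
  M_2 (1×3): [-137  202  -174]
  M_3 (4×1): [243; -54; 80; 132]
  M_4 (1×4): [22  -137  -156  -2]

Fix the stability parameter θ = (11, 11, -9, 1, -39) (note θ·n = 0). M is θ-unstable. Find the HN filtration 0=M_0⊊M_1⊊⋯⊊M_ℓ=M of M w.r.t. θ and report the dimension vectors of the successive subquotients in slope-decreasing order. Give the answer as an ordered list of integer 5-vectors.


Interval decomposition of M: I[1,2], I[2,2], I[2,4], I[4,4]^2, I[4,5].
HN type (ℓ=3): μ^(1)=11; μ^(2)=1; μ^(3)=-19

((1, 2, 0, 0, 0); (0, 1, 1, 3, 0); (0, 0, 0, 1, 1))


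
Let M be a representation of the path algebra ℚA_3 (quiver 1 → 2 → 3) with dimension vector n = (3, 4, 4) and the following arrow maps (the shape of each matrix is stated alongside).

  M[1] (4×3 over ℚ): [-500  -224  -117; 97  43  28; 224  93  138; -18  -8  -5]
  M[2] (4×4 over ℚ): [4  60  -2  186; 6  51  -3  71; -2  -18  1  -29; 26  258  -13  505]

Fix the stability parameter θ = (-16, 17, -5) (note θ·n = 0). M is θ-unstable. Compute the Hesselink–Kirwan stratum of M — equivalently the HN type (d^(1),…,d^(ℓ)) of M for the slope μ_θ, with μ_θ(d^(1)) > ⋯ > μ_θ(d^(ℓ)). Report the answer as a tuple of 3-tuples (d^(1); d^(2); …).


Interval decomposition of M: I[1,2], I[1,3]^2, I[2,2], I[3,3]^2.
HN type (ℓ=4): μ^(1)=17; μ^(2)=6; μ^(3)=-5; μ^(4)=-16

((0, 2, 0); (0, 2, 2); (0, 0, 2); (3, 0, 0))


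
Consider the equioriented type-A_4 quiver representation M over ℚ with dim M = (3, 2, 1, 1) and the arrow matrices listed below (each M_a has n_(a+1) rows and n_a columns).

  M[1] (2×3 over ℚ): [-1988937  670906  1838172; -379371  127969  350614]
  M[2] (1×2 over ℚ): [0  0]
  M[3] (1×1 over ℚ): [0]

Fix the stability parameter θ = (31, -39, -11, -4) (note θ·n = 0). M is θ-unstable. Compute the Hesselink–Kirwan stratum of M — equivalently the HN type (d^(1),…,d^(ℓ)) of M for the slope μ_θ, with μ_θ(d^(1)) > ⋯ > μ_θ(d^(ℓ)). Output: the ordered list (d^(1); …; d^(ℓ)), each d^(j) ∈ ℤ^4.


Via rank(M_{q-1}∘⋯∘M_p): M ≅ I[1,1], I[1,2]^2, I[3,3], I[4,4].
μ_θ-semistable layers: μ^(1)=31; μ^(2)=-4; μ^(3)=-11

((1, 0, 0, 0); (2, 2, 0, 1); (0, 0, 1, 0))


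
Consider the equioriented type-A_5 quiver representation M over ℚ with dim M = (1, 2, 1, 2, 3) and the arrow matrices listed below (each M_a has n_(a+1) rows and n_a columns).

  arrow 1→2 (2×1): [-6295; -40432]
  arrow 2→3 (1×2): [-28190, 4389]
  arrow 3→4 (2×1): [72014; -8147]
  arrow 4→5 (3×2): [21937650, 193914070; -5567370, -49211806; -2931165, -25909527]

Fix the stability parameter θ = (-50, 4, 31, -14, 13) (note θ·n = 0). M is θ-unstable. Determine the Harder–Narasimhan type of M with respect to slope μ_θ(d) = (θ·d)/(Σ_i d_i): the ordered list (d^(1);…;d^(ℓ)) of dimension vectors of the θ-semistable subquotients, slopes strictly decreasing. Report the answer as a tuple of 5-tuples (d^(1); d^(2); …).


Via rank(M_{q-1}∘⋯∘M_p): M ≅ I[1,5], I[2,2], I[4,4], I[5,5]^2.
μ_θ-semistable layers: μ^(1)=13; μ^(2)=17/2; μ^(3)=4; μ^(4)=-14; μ^(5)=-50

((0, 0, 0, 0, 3); (0, 0, 1, 1, 0); (0, 2, 0, 0, 0); (0, 0, 0, 1, 0); (1, 0, 0, 0, 0))


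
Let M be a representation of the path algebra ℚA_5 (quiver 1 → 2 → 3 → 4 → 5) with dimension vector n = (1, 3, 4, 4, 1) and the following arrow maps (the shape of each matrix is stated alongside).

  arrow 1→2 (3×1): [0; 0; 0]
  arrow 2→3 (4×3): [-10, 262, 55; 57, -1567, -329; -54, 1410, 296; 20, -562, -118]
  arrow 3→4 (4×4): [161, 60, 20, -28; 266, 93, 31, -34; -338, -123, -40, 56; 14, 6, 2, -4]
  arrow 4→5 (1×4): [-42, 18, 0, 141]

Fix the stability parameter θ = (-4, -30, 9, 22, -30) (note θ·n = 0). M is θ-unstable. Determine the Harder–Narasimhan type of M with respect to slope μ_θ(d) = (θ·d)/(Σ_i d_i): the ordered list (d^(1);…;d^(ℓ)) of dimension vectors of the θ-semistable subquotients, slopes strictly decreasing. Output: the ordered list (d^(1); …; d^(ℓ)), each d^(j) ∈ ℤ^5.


Barcode: M ≅ I[1,1], I[2,4]^3, I[3,3], I[4,5]. HN layers by μ_θ (4 steps, strictly decreasing):
  μ^(1)=22; μ^(2)=9; μ^(3)=-4; μ^(4)=-30

((0, 0, 0, 3, 0); (0, 0, 4, 0, 0); (1, 0, 0, 1, 1); (0, 3, 0, 0, 0))


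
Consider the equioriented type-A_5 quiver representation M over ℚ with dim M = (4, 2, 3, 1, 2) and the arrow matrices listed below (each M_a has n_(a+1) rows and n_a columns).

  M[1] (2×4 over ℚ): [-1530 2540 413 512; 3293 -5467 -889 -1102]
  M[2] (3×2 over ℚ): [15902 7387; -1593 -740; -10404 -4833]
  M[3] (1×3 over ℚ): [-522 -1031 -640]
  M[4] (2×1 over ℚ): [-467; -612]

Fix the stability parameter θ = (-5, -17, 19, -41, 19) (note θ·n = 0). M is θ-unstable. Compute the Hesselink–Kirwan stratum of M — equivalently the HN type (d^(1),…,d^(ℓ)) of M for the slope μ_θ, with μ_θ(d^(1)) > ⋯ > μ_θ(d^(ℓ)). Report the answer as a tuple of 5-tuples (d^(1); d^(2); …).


Barcode: M ≅ I[1,1]^2, I[1,3], I[1,5], I[3,3], I[5,5]. HN layers by μ_θ (3 steps, strictly decreasing):
  μ^(1)=19; μ^(2)=-5; μ^(3)=-11

((0, 0, 2, 0, 2); (2, 0, 0, 0, 0); (2, 2, 1, 1, 0))


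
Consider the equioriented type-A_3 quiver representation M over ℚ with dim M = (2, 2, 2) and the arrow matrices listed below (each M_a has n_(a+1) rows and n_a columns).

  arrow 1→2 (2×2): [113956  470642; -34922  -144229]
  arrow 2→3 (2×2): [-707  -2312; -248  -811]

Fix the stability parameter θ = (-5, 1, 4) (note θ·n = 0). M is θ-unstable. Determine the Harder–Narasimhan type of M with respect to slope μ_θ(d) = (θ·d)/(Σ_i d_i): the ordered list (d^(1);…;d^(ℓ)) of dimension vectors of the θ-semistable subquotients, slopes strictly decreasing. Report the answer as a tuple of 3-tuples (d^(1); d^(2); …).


Via rank(M_{q-1}∘⋯∘M_p): M ≅ I[1,1], I[1,3], I[2,3].
μ_θ-semistable layers: μ^(1)=4; μ^(2)=1; μ^(3)=-5

((0, 0, 2); (0, 2, 0); (2, 0, 0))


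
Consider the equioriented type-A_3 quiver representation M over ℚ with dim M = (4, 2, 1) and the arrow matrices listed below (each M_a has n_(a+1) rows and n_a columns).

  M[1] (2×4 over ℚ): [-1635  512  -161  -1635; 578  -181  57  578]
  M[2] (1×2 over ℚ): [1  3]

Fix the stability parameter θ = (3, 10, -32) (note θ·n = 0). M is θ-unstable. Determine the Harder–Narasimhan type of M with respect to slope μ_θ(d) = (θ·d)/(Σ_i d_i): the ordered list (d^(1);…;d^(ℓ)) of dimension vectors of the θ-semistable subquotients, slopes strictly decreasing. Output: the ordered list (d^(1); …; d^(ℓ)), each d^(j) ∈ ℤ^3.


Interval decomposition of M: I[1,1]^2, I[1,2], I[1,3].
HN type (ℓ=3): μ^(1)=10; μ^(2)=3; μ^(3)=-19/3

((0, 1, 0); (3, 0, 0); (1, 1, 1))


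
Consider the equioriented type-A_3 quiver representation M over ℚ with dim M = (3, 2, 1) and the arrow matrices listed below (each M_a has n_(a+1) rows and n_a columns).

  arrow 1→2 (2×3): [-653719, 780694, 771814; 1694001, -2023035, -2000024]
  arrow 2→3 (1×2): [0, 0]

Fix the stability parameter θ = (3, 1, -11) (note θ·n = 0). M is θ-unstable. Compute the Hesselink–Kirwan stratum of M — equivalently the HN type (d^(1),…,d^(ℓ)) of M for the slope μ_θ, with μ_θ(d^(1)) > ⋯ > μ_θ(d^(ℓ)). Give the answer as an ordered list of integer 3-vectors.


Interval decomposition of M: I[1,1], I[1,2]^2, I[3,3].
HN type (ℓ=3): μ^(1)=3; μ^(2)=2; μ^(3)=-11

((1, 0, 0); (2, 2, 0); (0, 0, 1))


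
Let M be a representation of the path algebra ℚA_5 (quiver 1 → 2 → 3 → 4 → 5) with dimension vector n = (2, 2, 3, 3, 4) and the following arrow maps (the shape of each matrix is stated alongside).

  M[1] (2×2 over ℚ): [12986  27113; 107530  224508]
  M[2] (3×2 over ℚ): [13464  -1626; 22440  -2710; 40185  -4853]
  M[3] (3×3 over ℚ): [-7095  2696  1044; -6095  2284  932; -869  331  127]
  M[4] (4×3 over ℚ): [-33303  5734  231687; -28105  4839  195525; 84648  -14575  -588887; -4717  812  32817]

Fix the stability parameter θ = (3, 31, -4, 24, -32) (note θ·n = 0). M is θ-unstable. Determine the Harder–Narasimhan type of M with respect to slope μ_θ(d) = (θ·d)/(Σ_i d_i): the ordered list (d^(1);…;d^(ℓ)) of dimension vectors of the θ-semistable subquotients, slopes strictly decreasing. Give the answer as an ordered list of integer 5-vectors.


Via rank(M_{q-1}∘⋯∘M_p): M ≅ I[1,5]^2, I[3,5], I[5,5].
μ_θ-semistable layers: μ^(1)=19/4; μ^(2)=3; μ^(3)=-4; μ^(4)=-32

((0, 2, 2, 2, 2); (2, 0, 0, 0, 0); (0, 0, 1, 1, 1); (0, 0, 0, 0, 1))


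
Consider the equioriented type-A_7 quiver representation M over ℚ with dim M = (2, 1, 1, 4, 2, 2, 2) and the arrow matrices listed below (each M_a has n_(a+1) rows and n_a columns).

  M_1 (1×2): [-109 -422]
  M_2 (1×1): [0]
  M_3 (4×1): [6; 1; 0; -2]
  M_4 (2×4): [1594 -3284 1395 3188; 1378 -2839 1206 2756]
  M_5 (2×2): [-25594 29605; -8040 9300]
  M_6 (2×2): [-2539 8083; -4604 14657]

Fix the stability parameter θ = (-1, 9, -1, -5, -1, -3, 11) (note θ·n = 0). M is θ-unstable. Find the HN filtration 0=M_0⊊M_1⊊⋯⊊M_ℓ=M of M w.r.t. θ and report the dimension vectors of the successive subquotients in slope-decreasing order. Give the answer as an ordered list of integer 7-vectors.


Interval decomposition of M: I[1,1], I[1,2], I[3,7], I[4,4]^2, I[4,5], I[6,7].
HN type (ℓ=6): μ^(1)=11; μ^(2)=9; μ^(3)=-1; μ^(4)=-2; μ^(5)=-3; μ^(6)=-5

((0, 0, 0, 0, 0, 0, 2); (0, 1, 0, 0, 0, 0, 0); (2, 0, 0, 0, 1, 0, 0); (0, 0, 0, 0, 1, 1, 0); (0, 0, 1, 1, 0, 1, 0); (0, 0, 0, 3, 0, 0, 0))


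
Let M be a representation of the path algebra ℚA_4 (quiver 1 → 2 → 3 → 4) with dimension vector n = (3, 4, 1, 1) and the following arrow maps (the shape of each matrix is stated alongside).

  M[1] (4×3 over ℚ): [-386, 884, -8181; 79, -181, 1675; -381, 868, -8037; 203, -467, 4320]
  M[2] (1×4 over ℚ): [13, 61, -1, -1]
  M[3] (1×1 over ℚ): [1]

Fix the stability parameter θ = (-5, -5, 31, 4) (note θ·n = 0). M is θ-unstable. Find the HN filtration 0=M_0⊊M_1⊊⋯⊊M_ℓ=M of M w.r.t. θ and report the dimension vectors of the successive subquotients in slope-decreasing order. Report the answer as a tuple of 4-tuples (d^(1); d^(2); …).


Barcode: M ≅ I[1,2]^2, I[1,4], I[2,2]. HN layers by μ_θ (2 steps, strictly decreasing):
  μ^(1)=35/2; μ^(2)=-5

((0, 0, 1, 1); (3, 4, 0, 0))


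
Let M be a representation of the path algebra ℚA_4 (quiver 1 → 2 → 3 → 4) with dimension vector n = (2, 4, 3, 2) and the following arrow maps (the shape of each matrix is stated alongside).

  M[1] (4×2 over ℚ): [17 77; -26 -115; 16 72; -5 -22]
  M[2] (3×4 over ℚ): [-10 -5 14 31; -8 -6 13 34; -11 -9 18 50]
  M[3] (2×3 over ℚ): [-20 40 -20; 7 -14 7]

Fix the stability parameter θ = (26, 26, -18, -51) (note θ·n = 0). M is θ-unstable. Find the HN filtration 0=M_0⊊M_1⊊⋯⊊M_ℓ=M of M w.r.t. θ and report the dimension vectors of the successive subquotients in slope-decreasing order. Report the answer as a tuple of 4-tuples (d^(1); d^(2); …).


Interval decomposition of M: I[1,3], I[1,4], I[2,2], I[2,3], I[4,4].
HN type (ℓ=5): μ^(1)=26; μ^(2)=34/3; μ^(3)=4; μ^(4)=-17/4; μ^(5)=-51

((0, 1, 0, 0); (1, 1, 1, 0); (0, 1, 1, 0); (1, 1, 1, 1); (0, 0, 0, 1))


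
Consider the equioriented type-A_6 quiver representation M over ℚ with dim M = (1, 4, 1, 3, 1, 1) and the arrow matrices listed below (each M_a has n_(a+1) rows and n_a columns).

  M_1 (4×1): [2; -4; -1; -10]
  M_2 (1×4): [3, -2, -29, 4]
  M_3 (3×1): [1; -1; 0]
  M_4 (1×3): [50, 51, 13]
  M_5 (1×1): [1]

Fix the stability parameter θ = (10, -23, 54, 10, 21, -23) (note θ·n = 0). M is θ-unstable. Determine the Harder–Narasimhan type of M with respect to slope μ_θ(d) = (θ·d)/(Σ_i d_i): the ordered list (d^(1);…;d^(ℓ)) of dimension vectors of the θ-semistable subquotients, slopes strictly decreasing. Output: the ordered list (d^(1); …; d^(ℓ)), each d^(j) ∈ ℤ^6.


Interval decomposition of M: I[1,6], I[2,2]^3, I[4,4]^2.
HN type (ℓ=4): μ^(1)=31/2; μ^(2)=10; μ^(3)=-13/2; μ^(4)=-23

((0, 0, 1, 1, 1, 1); (0, 0, 0, 2, 0, 0); (1, 1, 0, 0, 0, 0); (0, 3, 0, 0, 0, 0))


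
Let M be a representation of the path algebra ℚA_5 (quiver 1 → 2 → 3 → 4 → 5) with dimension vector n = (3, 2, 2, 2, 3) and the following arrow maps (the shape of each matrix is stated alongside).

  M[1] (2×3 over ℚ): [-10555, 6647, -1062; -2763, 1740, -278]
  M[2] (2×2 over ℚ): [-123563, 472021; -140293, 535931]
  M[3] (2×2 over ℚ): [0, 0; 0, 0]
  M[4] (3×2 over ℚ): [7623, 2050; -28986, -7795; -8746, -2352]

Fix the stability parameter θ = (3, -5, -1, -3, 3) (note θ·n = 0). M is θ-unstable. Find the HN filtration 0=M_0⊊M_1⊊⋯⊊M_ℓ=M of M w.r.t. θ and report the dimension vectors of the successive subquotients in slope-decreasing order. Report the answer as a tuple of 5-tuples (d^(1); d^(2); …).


Via rank(M_{q-1}∘⋯∘M_p): M ≅ I[1,1], I[1,2], I[1,3], I[3,3], I[4,5]^2, I[5,5].
μ_θ-semistable layers: μ^(1)=3; μ^(2)=-1; μ^(3)=-3

((1, 0, 0, 0, 3); (2, 2, 2, 0, 0); (0, 0, 0, 2, 0))


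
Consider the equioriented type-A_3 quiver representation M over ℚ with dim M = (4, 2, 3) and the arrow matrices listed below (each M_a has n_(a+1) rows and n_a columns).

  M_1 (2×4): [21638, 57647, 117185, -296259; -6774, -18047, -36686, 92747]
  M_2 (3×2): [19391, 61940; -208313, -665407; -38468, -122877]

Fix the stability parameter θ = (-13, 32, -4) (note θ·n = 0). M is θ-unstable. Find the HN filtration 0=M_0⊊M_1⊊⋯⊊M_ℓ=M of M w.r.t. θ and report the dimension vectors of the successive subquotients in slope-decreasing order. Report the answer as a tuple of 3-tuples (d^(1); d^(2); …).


Via rank(M_{q-1}∘⋯∘M_p): M ≅ I[1,1]^2, I[1,3]^2, I[3,3].
μ_θ-semistable layers: μ^(1)=14; μ^(2)=-4; μ^(3)=-13

((0, 2, 2); (0, 0, 1); (4, 0, 0))


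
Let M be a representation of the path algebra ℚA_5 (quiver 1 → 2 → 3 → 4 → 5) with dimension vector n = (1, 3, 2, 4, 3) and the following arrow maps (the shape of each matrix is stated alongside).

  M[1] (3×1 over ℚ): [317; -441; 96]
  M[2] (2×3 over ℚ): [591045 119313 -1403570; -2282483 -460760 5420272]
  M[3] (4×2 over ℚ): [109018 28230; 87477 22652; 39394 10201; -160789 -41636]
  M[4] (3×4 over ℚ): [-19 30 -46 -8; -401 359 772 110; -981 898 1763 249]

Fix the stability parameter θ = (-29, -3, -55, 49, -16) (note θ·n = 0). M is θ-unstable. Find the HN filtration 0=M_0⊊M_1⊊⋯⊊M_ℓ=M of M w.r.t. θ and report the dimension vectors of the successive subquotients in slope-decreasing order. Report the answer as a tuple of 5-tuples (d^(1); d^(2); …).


Via rank(M_{q-1}∘⋯∘M_p): M ≅ I[1,5], I[2,2], I[2,5], I[4,4], I[4,5].
μ_θ-semistable layers: μ^(1)=49; μ^(2)=33/2; μ^(3)=-3; μ^(4)=-29

((0, 0, 0, 1, 0); (0, 0, 0, 3, 3); (0, 1, 0, 0, 0); (1, 2, 2, 0, 0))


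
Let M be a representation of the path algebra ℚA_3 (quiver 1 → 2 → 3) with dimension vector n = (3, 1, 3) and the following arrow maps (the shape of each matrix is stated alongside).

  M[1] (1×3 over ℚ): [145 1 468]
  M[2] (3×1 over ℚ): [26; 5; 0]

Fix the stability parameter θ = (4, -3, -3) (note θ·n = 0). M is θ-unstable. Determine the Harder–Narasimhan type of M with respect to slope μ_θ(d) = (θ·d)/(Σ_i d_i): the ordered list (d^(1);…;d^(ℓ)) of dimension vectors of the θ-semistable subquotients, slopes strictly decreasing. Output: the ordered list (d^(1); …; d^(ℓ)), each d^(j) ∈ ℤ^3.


Via rank(M_{q-1}∘⋯∘M_p): M ≅ I[1,1]^2, I[1,3], I[3,3]^2.
μ_θ-semistable layers: μ^(1)=4; μ^(2)=-2/3; μ^(3)=-3

((2, 0, 0); (1, 1, 1); (0, 0, 2))


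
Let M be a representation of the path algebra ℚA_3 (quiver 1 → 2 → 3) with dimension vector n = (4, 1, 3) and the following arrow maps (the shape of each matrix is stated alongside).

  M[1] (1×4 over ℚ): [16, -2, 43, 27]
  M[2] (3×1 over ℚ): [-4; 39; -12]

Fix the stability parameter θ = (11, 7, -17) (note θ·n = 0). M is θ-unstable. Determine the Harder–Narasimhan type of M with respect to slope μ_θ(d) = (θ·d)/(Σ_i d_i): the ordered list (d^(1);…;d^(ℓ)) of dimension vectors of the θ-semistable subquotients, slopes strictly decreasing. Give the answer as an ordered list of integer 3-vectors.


Via rank(M_{q-1}∘⋯∘M_p): M ≅ I[1,1]^3, I[1,3], I[3,3]^2.
μ_θ-semistable layers: μ^(1)=11; μ^(2)=1/3; μ^(3)=-17

((3, 0, 0); (1, 1, 1); (0, 0, 2))


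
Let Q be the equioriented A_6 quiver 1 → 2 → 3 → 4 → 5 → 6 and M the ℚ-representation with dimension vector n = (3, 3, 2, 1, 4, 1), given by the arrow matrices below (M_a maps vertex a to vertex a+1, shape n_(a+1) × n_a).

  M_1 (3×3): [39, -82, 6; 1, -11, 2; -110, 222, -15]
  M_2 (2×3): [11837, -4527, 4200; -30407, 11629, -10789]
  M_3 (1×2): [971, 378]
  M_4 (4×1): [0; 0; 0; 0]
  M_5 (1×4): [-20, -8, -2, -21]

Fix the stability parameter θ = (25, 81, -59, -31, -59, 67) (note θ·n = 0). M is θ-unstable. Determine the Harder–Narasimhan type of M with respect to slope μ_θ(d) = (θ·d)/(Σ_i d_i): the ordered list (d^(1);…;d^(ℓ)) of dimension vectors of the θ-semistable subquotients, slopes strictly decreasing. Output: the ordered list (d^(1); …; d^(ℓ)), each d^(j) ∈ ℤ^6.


Barcode: M ≅ I[1,2], I[1,3], I[1,4], I[5,5]^3, I[5,6]. HN layers by μ_θ (6 steps, strictly decreasing):
  μ^(1)=81; μ^(2)=67; μ^(3)=25; μ^(4)=47/3; μ^(5)=4; μ^(6)=-59

((0, 1, 0, 0, 0, 0); (0, 0, 0, 0, 0, 1); (1, 0, 0, 0, 0, 0); (1, 1, 1, 0, 0, 0); (1, 1, 1, 1, 0, 0); (0, 0, 0, 0, 4, 0))


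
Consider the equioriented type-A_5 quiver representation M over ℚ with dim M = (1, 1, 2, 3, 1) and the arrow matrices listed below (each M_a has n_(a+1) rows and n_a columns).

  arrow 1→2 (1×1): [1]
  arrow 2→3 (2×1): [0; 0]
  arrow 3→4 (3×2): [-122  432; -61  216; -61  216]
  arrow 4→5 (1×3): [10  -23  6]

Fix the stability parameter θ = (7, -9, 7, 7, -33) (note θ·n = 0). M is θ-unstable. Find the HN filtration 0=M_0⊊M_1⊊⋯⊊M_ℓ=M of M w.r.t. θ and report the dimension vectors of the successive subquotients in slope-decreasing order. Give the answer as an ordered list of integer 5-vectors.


Barcode: M ≅ I[1,2], I[3,3], I[3,5], I[4,4]^2. HN layers by μ_θ (3 steps, strictly decreasing):
  μ^(1)=7; μ^(2)=-1; μ^(3)=-19/3

((0, 0, 1, 2, 0); (1, 1, 0, 0, 0); (0, 0, 1, 1, 1))


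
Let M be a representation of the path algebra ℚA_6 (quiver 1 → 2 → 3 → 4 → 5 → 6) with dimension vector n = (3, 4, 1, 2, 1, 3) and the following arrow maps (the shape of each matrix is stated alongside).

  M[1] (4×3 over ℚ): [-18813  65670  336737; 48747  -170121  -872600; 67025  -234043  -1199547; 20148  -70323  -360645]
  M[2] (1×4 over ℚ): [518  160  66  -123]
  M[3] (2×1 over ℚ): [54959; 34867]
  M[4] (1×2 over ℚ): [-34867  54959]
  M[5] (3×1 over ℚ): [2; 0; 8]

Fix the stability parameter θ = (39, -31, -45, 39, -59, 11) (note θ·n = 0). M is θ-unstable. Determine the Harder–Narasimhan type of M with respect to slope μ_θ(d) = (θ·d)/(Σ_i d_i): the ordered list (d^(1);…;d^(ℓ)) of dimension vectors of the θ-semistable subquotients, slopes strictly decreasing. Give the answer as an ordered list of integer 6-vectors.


Via rank(M_{q-1}∘⋯∘M_p): M ≅ I[1,2]^2, I[1,4], I[2,2], I[4,6], I[6,6]^2.
μ_θ-semistable layers: μ^(1)=39; μ^(2)=11; μ^(3)=4; μ^(4)=-10; μ^(5)=-37/3; μ^(6)=-31

((0, 0, 0, 1, 0, 0); (0, 0, 0, 0, 0, 3); (2, 2, 0, 0, 0, 0); (0, 0, 0, 1, 1, 0); (1, 1, 1, 0, 0, 0); (0, 1, 0, 0, 0, 0))


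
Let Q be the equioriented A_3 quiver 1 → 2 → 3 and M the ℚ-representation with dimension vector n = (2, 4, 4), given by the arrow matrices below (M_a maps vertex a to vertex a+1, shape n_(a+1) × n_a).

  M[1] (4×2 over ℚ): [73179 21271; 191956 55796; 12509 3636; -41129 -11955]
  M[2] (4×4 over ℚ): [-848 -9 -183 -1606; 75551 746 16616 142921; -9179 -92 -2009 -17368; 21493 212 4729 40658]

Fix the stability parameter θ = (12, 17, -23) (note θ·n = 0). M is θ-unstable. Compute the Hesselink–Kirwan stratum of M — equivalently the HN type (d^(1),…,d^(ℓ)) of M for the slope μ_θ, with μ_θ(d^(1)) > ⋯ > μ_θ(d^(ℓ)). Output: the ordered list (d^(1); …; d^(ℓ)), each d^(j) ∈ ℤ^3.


Barcode: M ≅ I[1,3]^2, I[2,2], I[2,3], I[3,3]. HN layers by μ_θ (4 steps, strictly decreasing):
  μ^(1)=17; μ^(2)=2; μ^(3)=-3; μ^(4)=-23

((0, 1, 0); (2, 2, 2); (0, 1, 1); (0, 0, 1))
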